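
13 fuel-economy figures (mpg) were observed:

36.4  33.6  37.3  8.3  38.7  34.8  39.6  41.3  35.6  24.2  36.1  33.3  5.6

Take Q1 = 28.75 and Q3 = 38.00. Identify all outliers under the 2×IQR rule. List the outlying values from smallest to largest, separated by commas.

5.6, 8.3

IQR = Q3 − Q1 = 38.00 − 28.75 = 9.25.
Lower fence = Q1 − 2·IQR = 28.75 − 18.50 = 10.25.
Upper fence = Q3 + 2·IQR = 38.00 + 18.50 = 56.50.
5.6 < 10.25 → outlier.
8.3 < 10.25 → outlier.
All remaining values lie within [10.25, 56.50].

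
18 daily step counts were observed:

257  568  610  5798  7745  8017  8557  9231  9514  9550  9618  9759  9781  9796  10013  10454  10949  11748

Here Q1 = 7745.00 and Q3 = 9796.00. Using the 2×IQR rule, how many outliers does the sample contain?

3

IQR = 2051.00; fences at 7745.00 − 4102.00 = 3643.00 and 9796.00 + 4102.00 = 13898.00.
Outside the cutoffs: 257, 568, 610.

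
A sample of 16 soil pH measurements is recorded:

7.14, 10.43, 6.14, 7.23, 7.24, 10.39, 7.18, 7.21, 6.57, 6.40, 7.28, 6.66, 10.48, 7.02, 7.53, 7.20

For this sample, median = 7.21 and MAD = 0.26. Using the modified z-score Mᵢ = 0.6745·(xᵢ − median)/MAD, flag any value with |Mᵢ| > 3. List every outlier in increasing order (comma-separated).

10.39, 10.43, 10.48

|Mᵢ| > 3 ⇔ |xᵢ − 7.21| > 3·0.26/0.6745 = 1.16.
So outliers lie outside [6.05, 8.37].
10.39: M = 8.25 → outlier.
10.43: M = 8.35 → outlier.
10.48: M = 8.48 → outlier.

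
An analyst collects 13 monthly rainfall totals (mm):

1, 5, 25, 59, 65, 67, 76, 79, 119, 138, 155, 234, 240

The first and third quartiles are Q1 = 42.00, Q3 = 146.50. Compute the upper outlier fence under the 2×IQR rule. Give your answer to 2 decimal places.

355.50

IQR = Q3 − Q1 = 146.50 − 42.00 = 104.50.
Lower fence = Q1 − 2·IQR = 42.00 − 209.00 = -167.00.
Upper fence = Q3 + 2·IQR = 146.50 + 209.00 = 355.50.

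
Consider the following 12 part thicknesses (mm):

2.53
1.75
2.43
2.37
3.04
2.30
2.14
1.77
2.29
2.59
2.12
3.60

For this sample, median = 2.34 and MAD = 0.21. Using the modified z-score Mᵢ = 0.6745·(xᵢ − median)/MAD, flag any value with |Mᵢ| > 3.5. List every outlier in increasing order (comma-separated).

|Mᵢ| > 3.5 ⇔ |xᵢ − 2.34| > 3.5·0.21/0.6745 = 1.09.
So outliers lie outside [1.25, 3.43].
3.60: M = 4.05 → outlier.

3.60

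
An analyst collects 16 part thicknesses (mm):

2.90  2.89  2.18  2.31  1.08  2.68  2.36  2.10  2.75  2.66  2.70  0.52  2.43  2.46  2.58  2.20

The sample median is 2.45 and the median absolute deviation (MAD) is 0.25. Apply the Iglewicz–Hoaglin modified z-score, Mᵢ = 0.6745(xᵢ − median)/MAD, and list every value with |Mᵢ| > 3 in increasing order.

0.52, 1.08

|Mᵢ| > 3 ⇔ |xᵢ − 2.45| > 3·0.25/0.6745 = 1.11.
So outliers lie outside [1.34, 3.56].
0.52: M = -5.21 → outlier.
1.08: M = -3.70 → outlier.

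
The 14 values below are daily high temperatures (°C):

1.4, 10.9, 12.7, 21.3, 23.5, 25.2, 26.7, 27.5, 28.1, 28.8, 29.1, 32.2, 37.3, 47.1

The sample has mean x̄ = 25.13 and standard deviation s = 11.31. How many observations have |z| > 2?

1

Cutoffs: x̄ ± 2s = [2.51, 47.75].
Outside the cutoffs: 1.4.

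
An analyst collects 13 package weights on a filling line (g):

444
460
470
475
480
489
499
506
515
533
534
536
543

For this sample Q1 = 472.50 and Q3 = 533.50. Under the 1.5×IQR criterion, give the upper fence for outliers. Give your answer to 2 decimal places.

IQR = Q3 − Q1 = 533.50 − 472.50 = 61.00.
Lower fence = Q1 − 1.5·IQR = 472.50 − 91.50 = 381.00.
Upper fence = Q3 + 1.5·IQR = 533.50 + 91.50 = 625.00.

625.00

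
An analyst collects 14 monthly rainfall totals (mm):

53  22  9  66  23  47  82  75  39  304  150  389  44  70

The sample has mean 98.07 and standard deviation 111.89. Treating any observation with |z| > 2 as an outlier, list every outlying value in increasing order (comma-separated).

389

Cutoffs at x̄ ± 2s: 98.07 ± 2·111.89 = [-125.71, 321.85].
389: z = 2.60, |z| > 2 → outlier.
Every other value lies within [-125.71, 321.85].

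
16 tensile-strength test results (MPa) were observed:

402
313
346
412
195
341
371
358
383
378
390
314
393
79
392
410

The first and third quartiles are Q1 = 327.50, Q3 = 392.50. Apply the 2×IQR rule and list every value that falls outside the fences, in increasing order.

79, 195

IQR = Q3 − Q1 = 392.50 − 327.50 = 65.00.
Lower fence = Q1 − 2·IQR = 327.50 − 130.00 = 197.50.
Upper fence = Q3 + 2·IQR = 392.50 + 130.00 = 522.50.
79 < 197.50 → outlier.
195 < 197.50 → outlier.
All remaining values lie within [197.50, 522.50].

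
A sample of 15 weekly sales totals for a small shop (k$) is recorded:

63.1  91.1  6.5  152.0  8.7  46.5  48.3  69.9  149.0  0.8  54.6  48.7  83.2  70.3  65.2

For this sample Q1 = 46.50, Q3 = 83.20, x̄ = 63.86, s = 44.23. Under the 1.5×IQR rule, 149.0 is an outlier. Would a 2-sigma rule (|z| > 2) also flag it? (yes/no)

no

z = (149.0 − 63.86) / 44.23 = 1.92.
|z| = 1.92 ≤ 2.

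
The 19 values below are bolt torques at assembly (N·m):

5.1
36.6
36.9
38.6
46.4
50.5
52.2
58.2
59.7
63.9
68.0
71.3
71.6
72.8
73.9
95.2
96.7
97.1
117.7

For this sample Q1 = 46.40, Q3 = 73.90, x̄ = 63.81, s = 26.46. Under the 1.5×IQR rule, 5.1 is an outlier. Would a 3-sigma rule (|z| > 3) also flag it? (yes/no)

no

z = (5.1 − 63.81) / 26.46 = -2.22.
|z| = 2.22 ≤ 3.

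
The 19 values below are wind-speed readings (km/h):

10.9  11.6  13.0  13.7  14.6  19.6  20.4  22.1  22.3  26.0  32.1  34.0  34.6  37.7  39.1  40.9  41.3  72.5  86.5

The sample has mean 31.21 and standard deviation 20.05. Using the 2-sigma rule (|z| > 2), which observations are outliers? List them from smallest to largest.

Cutoffs at x̄ ± 2s: 31.21 ± 2·20.05 = [-8.89, 71.31].
72.5: z = 2.06, |z| > 2 → outlier.
86.5: z = 2.76, |z| > 2 → outlier.
Every other value lies within [-8.89, 71.31].

72.5, 86.5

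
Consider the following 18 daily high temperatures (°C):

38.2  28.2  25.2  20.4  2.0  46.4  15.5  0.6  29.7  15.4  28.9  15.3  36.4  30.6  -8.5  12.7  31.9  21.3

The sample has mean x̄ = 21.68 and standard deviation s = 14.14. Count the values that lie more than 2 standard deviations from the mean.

1

Cutoffs: x̄ ± 2s = [-6.60, 49.96].
Outside the cutoffs: -8.5.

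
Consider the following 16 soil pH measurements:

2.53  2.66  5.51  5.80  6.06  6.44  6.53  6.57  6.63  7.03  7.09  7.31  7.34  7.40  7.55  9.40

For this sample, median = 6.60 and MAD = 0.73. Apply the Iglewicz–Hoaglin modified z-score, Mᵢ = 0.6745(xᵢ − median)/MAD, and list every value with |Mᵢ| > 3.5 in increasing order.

2.53, 2.66

|Mᵢ| > 3.5 ⇔ |xᵢ − 6.60| > 3.5·0.73/0.6745 = 3.79.
So outliers lie outside [2.81, 10.39].
2.53: M = -3.76 → outlier.
2.66: M = -3.64 → outlier.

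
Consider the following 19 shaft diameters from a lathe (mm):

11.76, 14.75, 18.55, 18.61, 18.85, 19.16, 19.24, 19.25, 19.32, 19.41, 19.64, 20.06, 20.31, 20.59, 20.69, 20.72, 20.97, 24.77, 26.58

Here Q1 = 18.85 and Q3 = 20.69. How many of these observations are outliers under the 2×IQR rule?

IQR = 1.84; fences at 18.85 − 3.68 = 15.17 and 20.69 + 3.68 = 24.37.
Outside the cutoffs: 11.76, 14.75, 24.77, 26.58.

4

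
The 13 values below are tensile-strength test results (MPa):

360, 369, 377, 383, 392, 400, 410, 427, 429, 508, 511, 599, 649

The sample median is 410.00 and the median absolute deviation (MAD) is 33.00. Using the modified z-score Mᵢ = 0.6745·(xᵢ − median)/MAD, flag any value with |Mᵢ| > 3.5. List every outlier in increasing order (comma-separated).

599, 649

|Mᵢ| > 3.5 ⇔ |xᵢ − 410.00| > 3.5·33.00/0.6745 = 171.24.
So outliers lie outside [238.76, 581.24].
599: M = 3.86 → outlier.
649: M = 4.89 → outlier.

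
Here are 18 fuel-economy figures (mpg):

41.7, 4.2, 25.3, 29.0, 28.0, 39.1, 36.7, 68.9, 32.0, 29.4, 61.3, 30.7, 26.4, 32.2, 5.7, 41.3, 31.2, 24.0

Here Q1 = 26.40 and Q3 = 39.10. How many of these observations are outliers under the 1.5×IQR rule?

4

IQR = 12.70; fences at 26.40 − 19.05 = 7.35 and 39.10 + 19.05 = 58.15.
Outside the cutoffs: 4.2, 5.7, 61.3, 68.9.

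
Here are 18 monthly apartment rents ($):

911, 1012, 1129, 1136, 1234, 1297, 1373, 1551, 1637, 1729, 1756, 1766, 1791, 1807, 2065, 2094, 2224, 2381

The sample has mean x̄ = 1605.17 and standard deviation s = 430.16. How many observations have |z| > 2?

Cutoffs: x̄ ± 2s = [744.85, 2465.49].
Every value lies within the cutoffs.

0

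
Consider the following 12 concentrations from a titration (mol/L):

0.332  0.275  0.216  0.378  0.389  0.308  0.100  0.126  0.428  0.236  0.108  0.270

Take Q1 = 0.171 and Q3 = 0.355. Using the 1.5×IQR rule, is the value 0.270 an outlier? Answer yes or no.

no

IQR = Q3 − Q1 = 0.355 − 0.171 = 0.184.
Lower fence = Q1 − 1.5·IQR = 0.171 − 0.276 = -0.105.
Upper fence = Q3 + 1.5·IQR = 0.355 + 0.276 = 0.631.
0.270 lies within [-0.105, 0.631].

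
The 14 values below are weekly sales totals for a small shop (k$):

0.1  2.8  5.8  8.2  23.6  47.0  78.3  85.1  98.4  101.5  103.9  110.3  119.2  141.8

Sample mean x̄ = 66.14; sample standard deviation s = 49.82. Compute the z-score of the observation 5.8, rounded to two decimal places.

z = (5.8 − 66.14) / 49.82 = -1.21.

-1.21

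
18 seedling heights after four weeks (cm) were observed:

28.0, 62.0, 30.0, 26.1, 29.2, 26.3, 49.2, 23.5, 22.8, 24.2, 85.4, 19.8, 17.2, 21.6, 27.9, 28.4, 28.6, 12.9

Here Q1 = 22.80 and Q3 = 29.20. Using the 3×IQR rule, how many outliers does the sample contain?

3

IQR = 6.40; fences at 22.80 − 19.20 = 3.60 and 29.20 + 19.20 = 48.40.
Outside the cutoffs: 49.2, 62.0, 85.4.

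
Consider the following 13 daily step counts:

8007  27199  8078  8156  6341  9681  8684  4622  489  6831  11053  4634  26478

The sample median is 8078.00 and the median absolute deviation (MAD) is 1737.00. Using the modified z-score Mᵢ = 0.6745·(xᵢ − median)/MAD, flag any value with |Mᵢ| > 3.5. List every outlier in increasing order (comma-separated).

26478, 27199

|Mᵢ| > 3.5 ⇔ |xᵢ − 8078.00| > 3.5·1737.00/0.6745 = 9013.34.
So outliers lie outside [-935.34, 17091.34].
26478: M = 7.14 → outlier.
27199: M = 7.42 → outlier.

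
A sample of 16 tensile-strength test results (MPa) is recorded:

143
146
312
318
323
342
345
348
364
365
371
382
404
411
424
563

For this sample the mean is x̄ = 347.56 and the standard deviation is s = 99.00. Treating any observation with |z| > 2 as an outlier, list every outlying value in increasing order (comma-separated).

143, 146, 563

Cutoffs at x̄ ± 2s: 347.56 ± 2·99.00 = [149.56, 545.56].
143: z = -2.07, |z| > 2 → outlier.
146: z = -2.04, |z| > 2 → outlier.
563: z = 2.18, |z| > 2 → outlier.
Every other value lies within [149.56, 545.56].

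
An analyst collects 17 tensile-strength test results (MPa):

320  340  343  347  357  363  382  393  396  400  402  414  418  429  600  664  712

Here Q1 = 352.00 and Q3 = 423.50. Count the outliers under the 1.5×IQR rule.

3

IQR = 71.50; fences at 352.00 − 107.25 = 244.75 and 423.50 + 107.25 = 530.75.
Outside the cutoffs: 600, 664, 712.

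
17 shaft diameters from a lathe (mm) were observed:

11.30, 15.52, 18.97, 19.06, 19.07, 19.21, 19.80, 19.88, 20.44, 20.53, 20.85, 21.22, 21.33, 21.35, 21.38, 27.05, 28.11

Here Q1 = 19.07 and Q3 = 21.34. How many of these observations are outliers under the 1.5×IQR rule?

IQR = 2.27; fences at 19.07 − 3.405 = 15.665 and 21.34 + 3.405 = 24.745.
Outside the cutoffs: 11.30, 15.52, 27.05, 28.11.

4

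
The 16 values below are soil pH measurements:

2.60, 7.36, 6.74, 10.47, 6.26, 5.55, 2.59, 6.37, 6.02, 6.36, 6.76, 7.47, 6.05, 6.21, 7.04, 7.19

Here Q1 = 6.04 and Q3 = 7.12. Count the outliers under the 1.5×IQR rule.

IQR = 1.08; fences at 6.04 − 1.62 = 4.42 and 7.12 + 1.62 = 8.74.
Outside the cutoffs: 2.59, 2.60, 10.47.

3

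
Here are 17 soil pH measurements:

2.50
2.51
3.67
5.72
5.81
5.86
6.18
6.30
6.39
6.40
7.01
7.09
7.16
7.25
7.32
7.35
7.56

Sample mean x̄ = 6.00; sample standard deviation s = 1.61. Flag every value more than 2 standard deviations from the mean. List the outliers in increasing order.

2.50, 2.51

Cutoffs at x̄ ± 2s: 6.00 ± 2·1.61 = [2.78, 9.22].
2.50: z = -2.17, |z| > 2 → outlier.
2.51: z = -2.17, |z| > 2 → outlier.
Every other value lies within [2.78, 9.22].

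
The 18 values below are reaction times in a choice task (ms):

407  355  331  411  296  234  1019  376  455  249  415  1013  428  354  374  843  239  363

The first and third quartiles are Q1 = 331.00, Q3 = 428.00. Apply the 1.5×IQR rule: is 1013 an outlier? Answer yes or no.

IQR = Q3 − Q1 = 428.00 − 331.00 = 97.00.
Lower fence = Q1 − 1.5·IQR = 331.00 − 145.50 = 185.50.
Upper fence = Q3 + 1.5·IQR = 428.00 + 145.50 = 573.50.
1013 lies above the upper fence.

yes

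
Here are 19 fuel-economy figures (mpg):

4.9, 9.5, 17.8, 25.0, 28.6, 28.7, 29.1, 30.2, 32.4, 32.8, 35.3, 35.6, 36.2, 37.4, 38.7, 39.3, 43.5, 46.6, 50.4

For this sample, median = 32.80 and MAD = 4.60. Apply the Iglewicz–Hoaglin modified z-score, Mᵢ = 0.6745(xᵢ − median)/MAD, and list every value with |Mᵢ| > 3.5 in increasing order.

|Mᵢ| > 3.5 ⇔ |xᵢ − 32.80| > 3.5·4.60/0.6745 = 23.87.
So outliers lie outside [8.93, 56.67].
4.9: M = -4.09 → outlier.

4.9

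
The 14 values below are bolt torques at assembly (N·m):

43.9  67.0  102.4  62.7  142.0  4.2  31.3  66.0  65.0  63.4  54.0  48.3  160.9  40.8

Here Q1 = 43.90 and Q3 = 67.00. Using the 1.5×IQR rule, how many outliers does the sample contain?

IQR = 23.10; fences at 43.90 − 34.65 = 9.25 and 67.00 + 34.65 = 101.65.
Outside the cutoffs: 4.2, 102.4, 142.0, 160.9.

4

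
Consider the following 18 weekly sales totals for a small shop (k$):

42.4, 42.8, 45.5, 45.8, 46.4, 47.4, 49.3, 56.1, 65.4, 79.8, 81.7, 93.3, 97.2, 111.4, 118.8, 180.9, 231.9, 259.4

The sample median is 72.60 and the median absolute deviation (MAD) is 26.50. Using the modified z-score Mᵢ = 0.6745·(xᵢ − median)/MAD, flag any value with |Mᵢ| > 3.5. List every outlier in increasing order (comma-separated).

|Mᵢ| > 3.5 ⇔ |xᵢ − 72.60| > 3.5·26.50/0.6745 = 137.51.
So outliers lie outside [-64.91, 210.11].
231.9: M = 4.05 → outlier.
259.4: M = 4.75 → outlier.

231.9, 259.4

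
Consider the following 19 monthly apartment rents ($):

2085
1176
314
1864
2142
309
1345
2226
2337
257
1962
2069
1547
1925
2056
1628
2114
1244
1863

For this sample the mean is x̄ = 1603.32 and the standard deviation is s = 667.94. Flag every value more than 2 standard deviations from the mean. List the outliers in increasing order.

257

Cutoffs at x̄ ± 2s: 1603.32 ± 2·667.94 = [267.44, 2939.20].
257: z = -2.02, |z| > 2 → outlier.
Every other value lies within [267.44, 2939.20].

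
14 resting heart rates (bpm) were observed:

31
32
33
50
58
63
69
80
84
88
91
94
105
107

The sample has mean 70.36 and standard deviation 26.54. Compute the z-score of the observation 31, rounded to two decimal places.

z = (31 − 70.36) / 26.54 = -1.48.

-1.48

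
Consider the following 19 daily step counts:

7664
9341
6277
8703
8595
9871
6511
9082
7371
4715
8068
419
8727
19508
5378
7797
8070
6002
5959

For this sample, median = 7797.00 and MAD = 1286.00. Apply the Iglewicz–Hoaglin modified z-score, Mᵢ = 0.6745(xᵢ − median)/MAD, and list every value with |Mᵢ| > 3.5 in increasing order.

|Mᵢ| > 3.5 ⇔ |xᵢ − 7797.00| > 3.5·1286.00/0.6745 = 6673.09.
So outliers lie outside [1123.91, 14470.09].
419: M = -3.87 → outlier.
19508: M = 6.14 → outlier.

419, 19508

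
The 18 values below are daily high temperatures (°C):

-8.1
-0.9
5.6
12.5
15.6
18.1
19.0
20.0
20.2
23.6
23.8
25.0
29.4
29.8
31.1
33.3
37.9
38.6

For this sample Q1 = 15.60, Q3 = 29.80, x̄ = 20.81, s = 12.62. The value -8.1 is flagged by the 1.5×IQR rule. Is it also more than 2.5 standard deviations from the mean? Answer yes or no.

z = (-8.1 − 20.81) / 12.62 = -2.29.
|z| = 2.29 ≤ 2.5.

no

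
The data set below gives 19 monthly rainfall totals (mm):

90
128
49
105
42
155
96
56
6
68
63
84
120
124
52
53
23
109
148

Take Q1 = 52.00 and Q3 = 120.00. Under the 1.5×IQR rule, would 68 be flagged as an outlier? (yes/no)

no

IQR = Q3 − Q1 = 120.00 − 52.00 = 68.00.
Lower fence = Q1 − 1.5·IQR = 52.00 − 102.00 = -50.00.
Upper fence = Q3 + 1.5·IQR = 120.00 + 102.00 = 222.00.
68 lies within [-50.00, 222.00].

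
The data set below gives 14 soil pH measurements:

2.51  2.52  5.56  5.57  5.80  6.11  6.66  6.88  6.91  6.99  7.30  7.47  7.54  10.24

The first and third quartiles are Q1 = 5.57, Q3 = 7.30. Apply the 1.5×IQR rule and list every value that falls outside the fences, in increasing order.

IQR = Q3 − Q1 = 7.30 − 5.57 = 1.73.
Lower fence = Q1 − 1.5·IQR = 5.57 − 2.595 = 2.975.
Upper fence = Q3 + 1.5·IQR = 7.30 + 2.595 = 9.895.
2.51 < 2.975 → outlier.
2.52 < 2.975 → outlier.
10.24 > 9.895 → outlier.
All remaining values lie within [2.975, 9.895].

2.51, 2.52, 10.24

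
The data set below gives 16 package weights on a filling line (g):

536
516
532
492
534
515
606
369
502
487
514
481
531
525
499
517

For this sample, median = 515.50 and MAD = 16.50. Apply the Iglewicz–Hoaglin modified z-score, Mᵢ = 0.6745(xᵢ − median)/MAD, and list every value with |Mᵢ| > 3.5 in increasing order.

369, 606

|Mᵢ| > 3.5 ⇔ |xᵢ − 515.50| > 3.5·16.50/0.6745 = 85.62.
So outliers lie outside [429.88, 601.12].
369: M = -5.99 → outlier.
606: M = 3.70 → outlier.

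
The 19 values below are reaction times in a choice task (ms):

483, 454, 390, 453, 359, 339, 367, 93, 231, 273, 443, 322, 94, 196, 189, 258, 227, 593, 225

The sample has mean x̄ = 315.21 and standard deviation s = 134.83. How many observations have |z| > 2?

1

Cutoffs: x̄ ± 2s = [45.55, 584.87].
Outside the cutoffs: 593.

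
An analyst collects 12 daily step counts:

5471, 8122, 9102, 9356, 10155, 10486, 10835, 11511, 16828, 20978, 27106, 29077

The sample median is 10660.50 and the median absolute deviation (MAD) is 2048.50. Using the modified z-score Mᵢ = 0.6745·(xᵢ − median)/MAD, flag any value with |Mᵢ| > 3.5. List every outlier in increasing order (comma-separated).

27106, 29077

|Mᵢ| > 3.5 ⇔ |xᵢ − 10660.50| > 3.5·2048.50/0.6745 = 10629.73.
So outliers lie outside [30.77, 21290.23].
27106: M = 5.41 → outlier.
29077: M = 6.06 → outlier.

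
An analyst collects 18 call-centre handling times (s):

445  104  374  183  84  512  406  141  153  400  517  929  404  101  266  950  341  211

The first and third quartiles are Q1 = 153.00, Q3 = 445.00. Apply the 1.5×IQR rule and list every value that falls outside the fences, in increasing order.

929, 950

IQR = Q3 − Q1 = 445.00 − 153.00 = 292.00.
Lower fence = Q1 − 1.5·IQR = 153.00 − 438.00 = -285.00.
Upper fence = Q3 + 1.5·IQR = 445.00 + 438.00 = 883.00.
929 > 883.00 → outlier.
950 > 883.00 → outlier.
All remaining values lie within [-285.00, 883.00].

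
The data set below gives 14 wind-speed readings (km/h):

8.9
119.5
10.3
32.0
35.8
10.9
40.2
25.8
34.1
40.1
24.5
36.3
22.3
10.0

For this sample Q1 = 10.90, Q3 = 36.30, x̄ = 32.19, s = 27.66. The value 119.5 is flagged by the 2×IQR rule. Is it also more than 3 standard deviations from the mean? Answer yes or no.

yes

z = (119.5 − 32.19) / 27.66 = 3.16.
|z| = 3.16 > 3.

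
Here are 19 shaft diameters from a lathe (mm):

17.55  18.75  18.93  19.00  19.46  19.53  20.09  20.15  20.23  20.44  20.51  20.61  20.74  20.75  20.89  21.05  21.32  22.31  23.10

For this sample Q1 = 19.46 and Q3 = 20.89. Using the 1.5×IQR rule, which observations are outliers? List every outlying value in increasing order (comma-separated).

IQR = Q3 − Q1 = 20.89 − 19.46 = 1.43.
Lower fence = Q1 − 1.5·IQR = 19.46 − 2.145 = 17.315.
Upper fence = Q3 + 1.5·IQR = 20.89 + 2.145 = 23.035.
23.10 > 23.035 → outlier.
All remaining values lie within [17.315, 23.035].

23.10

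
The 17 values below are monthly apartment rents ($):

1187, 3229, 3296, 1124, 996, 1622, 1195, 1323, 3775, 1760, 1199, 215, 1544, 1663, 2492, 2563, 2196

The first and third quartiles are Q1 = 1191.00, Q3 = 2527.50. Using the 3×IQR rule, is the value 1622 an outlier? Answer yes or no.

no

IQR = Q3 − Q1 = 2527.50 − 1191.00 = 1336.50.
Lower fence = Q1 − 3·IQR = 1191.00 − 4009.50 = -2818.50.
Upper fence = Q3 + 3·IQR = 2527.50 + 4009.50 = 6537.00.
1622 lies within [-2818.50, 6537.00].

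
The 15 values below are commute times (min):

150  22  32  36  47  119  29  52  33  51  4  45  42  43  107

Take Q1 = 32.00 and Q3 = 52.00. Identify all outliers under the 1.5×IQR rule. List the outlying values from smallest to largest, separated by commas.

107, 119, 150

IQR = Q3 − Q1 = 52.00 − 32.00 = 20.00.
Lower fence = Q1 − 1.5·IQR = 32.00 − 30.00 = 2.00.
Upper fence = Q3 + 1.5·IQR = 52.00 + 30.00 = 82.00.
107 > 82.00 → outlier.
119 > 82.00 → outlier.
150 > 82.00 → outlier.
All remaining values lie within [2.00, 82.00].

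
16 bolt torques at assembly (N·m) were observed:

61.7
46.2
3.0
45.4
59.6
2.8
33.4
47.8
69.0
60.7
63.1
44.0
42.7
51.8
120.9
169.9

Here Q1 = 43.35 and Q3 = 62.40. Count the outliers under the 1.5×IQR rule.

IQR = 19.05; fences at 43.35 − 28.575 = 14.775 and 62.40 + 28.575 = 90.975.
Outside the cutoffs: 2.8, 3.0, 120.9, 169.9.

4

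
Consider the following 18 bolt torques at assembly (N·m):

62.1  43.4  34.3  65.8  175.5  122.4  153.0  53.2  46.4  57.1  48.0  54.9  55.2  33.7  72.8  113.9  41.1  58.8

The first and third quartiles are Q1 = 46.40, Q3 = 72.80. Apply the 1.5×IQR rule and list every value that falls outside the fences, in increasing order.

IQR = Q3 − Q1 = 72.80 − 46.40 = 26.40.
Lower fence = Q1 − 1.5·IQR = 46.40 − 39.60 = 6.80.
Upper fence = Q3 + 1.5·IQR = 72.80 + 39.60 = 112.40.
113.9 > 112.40 → outlier.
122.4 > 112.40 → outlier.
153.0 > 112.40 → outlier.
175.5 > 112.40 → outlier.
All remaining values lie within [6.80, 112.40].

113.9, 122.4, 153.0, 175.5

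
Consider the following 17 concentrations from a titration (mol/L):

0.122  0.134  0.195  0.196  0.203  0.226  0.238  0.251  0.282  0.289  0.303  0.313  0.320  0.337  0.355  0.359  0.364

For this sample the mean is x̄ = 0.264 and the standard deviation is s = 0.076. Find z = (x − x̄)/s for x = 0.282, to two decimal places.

0.24

z = (0.282 − 0.264) / 0.076 = 0.24.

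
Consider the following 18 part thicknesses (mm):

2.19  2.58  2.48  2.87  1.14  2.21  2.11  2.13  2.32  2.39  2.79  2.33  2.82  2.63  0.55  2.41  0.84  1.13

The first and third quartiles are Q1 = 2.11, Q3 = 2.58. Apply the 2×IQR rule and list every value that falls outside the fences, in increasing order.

0.55, 0.84, 1.13, 1.14

IQR = Q3 − Q1 = 2.58 − 2.11 = 0.47.
Lower fence = Q1 − 2·IQR = 2.11 − 0.94 = 1.17.
Upper fence = Q3 + 2·IQR = 2.58 + 0.94 = 3.52.
0.55 < 1.17 → outlier.
0.84 < 1.17 → outlier.
1.13 < 1.17 → outlier.
1.14 < 1.17 → outlier.
All remaining values lie within [1.17, 3.52].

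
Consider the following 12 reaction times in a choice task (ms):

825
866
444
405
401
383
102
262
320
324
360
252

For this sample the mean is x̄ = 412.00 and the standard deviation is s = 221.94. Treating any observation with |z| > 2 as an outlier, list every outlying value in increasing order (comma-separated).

866

Cutoffs at x̄ ± 2s: 412.00 ± 2·221.94 = [-31.88, 855.88].
866: z = 2.05, |z| > 2 → outlier.
Every other value lies within [-31.88, 855.88].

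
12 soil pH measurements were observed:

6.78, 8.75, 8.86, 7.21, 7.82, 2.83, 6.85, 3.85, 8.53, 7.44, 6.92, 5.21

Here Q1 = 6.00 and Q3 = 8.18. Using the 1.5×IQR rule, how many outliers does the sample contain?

IQR = 2.18; fences at 6.00 − 3.27 = 2.73 and 8.18 + 3.27 = 11.45.
Every value lies within the cutoffs.

0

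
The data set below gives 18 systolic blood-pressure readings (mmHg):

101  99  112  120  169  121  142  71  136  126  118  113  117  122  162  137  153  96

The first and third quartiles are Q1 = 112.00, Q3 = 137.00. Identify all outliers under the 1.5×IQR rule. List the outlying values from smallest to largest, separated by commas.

71

IQR = Q3 − Q1 = 137.00 − 112.00 = 25.00.
Lower fence = Q1 − 1.5·IQR = 112.00 − 37.50 = 74.50.
Upper fence = Q3 + 1.5·IQR = 137.00 + 37.50 = 174.50.
71 < 74.50 → outlier.
All remaining values lie within [74.50, 174.50].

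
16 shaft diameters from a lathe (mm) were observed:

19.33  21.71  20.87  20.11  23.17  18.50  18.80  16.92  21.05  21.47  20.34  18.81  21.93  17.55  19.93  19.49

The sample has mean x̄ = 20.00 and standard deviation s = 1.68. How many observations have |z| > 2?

Cutoffs: x̄ ± 2s = [16.64, 23.36].
Every value lies within the cutoffs.

0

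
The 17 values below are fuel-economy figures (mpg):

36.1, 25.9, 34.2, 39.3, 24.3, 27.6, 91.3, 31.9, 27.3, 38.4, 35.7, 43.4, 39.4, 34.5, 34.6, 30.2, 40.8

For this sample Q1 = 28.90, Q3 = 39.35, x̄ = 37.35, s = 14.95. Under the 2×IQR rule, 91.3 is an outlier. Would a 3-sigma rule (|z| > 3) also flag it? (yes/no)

yes

z = (91.3 − 37.35) / 14.95 = 3.61.
|z| = 3.61 > 3.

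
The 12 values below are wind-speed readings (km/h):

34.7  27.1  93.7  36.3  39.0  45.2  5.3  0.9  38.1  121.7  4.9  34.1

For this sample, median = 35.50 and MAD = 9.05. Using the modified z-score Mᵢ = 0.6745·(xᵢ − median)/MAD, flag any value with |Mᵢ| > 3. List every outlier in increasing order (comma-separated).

|Mᵢ| > 3 ⇔ |xᵢ − 35.50| > 3·9.05/0.6745 = 40.25.
So outliers lie outside [-4.75, 75.75].
93.7: M = 4.34 → outlier.
121.7: M = 6.42 → outlier.

93.7, 121.7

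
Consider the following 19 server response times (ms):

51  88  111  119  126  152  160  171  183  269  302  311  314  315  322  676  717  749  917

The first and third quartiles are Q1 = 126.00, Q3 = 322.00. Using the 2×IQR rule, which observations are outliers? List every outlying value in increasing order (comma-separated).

717, 749, 917

IQR = Q3 − Q1 = 322.00 − 126.00 = 196.00.
Lower fence = Q1 − 2·IQR = 126.00 − 392.00 = -266.00.
Upper fence = Q3 + 2·IQR = 322.00 + 392.00 = 714.00.
717 > 714.00 → outlier.
749 > 714.00 → outlier.
917 > 714.00 → outlier.
All remaining values lie within [-266.00, 714.00].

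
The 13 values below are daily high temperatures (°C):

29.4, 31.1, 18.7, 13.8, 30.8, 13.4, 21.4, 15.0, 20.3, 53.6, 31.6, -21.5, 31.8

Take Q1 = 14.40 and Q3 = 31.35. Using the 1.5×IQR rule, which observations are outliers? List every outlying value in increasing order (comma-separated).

-21.5

IQR = Q3 − Q1 = 31.35 − 14.40 = 16.95.
Lower fence = Q1 − 1.5·IQR = 14.40 − 25.425 = -11.025.
Upper fence = Q3 + 1.5·IQR = 31.35 + 25.425 = 56.775.
-21.5 < -11.025 → outlier.
All remaining values lie within [-11.025, 56.775].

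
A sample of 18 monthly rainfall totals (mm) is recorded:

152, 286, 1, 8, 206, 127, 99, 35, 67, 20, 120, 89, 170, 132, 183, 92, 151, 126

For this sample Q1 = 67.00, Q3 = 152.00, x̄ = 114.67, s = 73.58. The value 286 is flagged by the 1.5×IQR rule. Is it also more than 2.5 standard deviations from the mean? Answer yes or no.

z = (286 − 114.67) / 73.58 = 2.33.
|z| = 2.33 ≤ 2.5.

no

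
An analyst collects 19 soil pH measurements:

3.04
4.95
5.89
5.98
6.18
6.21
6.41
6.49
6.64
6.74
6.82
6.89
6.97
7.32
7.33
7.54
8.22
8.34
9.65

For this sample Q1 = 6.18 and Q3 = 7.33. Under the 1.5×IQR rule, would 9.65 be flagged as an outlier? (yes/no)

yes

IQR = Q3 − Q1 = 7.33 − 6.18 = 1.15.
Lower fence = Q1 − 1.5·IQR = 6.18 − 1.725 = 4.455.
Upper fence = Q3 + 1.5·IQR = 7.33 + 1.725 = 9.055.
9.65 lies above the upper fence.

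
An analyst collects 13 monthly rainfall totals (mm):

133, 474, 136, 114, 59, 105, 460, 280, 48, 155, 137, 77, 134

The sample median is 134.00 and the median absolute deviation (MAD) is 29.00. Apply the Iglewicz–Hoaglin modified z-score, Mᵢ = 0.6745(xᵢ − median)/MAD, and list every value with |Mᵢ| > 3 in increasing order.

|Mᵢ| > 3 ⇔ |xᵢ − 134.00| > 3·29.00/0.6745 = 128.98.
So outliers lie outside [5.02, 262.98].
280: M = 3.40 → outlier.
460: M = 7.58 → outlier.
474: M = 7.91 → outlier.

280, 460, 474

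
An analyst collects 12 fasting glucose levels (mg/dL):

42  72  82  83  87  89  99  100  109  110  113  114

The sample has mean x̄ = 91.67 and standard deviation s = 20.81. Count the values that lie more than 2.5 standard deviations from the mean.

Cutoffs: x̄ ± 2.5s = [39.645, 143.695].
Every value lies within the cutoffs.

0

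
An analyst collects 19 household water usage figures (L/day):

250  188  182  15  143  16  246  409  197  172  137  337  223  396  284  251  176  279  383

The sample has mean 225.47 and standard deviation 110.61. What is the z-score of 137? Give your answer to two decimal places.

-0.80

z = (137 − 225.47) / 110.61 = -0.80.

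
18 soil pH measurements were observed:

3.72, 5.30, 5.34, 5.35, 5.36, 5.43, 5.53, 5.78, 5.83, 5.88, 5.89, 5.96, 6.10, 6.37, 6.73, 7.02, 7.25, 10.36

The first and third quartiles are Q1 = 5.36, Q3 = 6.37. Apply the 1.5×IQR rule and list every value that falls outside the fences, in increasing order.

3.72, 10.36

IQR = Q3 − Q1 = 6.37 − 5.36 = 1.01.
Lower fence = Q1 − 1.5·IQR = 5.36 − 1.515 = 3.845.
Upper fence = Q3 + 1.5·IQR = 6.37 + 1.515 = 7.885.
3.72 < 3.845 → outlier.
10.36 > 7.885 → outlier.
All remaining values lie within [3.845, 7.885].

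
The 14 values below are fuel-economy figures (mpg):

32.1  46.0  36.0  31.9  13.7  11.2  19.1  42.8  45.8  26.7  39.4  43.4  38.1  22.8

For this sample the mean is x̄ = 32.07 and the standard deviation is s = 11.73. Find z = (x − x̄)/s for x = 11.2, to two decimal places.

z = (11.2 − 32.07) / 11.73 = -1.78.

-1.78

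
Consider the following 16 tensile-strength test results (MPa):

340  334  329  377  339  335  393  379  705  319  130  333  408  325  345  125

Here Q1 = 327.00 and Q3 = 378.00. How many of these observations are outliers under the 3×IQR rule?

3

IQR = 51.00; fences at 327.00 − 153.00 = 174.00 and 378.00 + 153.00 = 531.00.
Outside the cutoffs: 125, 130, 705.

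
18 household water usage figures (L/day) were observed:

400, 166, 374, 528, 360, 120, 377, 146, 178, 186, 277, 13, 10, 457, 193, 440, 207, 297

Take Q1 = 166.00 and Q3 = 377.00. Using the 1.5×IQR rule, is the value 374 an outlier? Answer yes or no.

IQR = Q3 − Q1 = 377.00 − 166.00 = 211.00.
Lower fence = Q1 − 1.5·IQR = 166.00 − 316.50 = -150.50.
Upper fence = Q3 + 1.5·IQR = 377.00 + 316.50 = 693.50.
374 lies within [-150.50, 693.50].

no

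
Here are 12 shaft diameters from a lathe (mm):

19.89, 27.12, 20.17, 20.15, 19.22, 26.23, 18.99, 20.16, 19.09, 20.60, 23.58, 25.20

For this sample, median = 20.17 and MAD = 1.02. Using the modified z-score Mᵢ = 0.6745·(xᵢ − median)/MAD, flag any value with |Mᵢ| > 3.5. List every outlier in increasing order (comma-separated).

|Mᵢ| > 3.5 ⇔ |xᵢ − 20.17| > 3.5·1.02/0.6745 = 5.29.
So outliers lie outside [14.88, 25.46].
26.23: M = 4.01 → outlier.
27.12: M = 4.60 → outlier.

26.23, 27.12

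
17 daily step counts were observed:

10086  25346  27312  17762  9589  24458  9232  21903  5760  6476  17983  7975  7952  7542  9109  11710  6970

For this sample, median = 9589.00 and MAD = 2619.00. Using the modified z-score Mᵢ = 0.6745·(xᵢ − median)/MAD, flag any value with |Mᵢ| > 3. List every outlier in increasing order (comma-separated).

|Mᵢ| > 3 ⇔ |xᵢ − 9589.00| > 3·2619.00/0.6745 = 11648.63.
So outliers lie outside [-2059.63, 21237.63].
21903: M = 3.17 → outlier.
24458: M = 3.83 → outlier.
25346: M = 4.06 → outlier.
27312: M = 4.56 → outlier.

21903, 24458, 25346, 27312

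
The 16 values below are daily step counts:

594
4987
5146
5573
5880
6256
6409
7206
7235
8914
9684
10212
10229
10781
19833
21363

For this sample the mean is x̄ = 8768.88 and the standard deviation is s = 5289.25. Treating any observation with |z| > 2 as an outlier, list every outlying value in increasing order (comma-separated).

19833, 21363

Cutoffs at x̄ ± 2s: 8768.88 ± 2·5289.25 = [-1809.62, 19347.38].
19833: z = 2.09, |z| > 2 → outlier.
21363: z = 2.38, |z| > 2 → outlier.
Every other value lies within [-1809.62, 19347.38].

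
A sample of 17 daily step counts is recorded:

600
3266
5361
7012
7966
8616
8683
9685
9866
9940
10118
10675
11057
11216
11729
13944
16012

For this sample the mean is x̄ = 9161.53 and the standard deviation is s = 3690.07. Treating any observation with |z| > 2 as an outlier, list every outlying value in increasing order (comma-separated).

Cutoffs at x̄ ± 2s: 9161.53 ± 2·3690.07 = [1781.39, 16541.67].
600: z = -2.32, |z| > 2 → outlier.
Every other value lies within [1781.39, 16541.67].

600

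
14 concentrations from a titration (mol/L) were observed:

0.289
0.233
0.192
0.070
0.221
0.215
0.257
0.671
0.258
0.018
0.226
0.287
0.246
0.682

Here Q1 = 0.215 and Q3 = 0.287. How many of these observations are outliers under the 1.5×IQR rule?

4

IQR = 0.072; fences at 0.215 − 0.108 = 0.107 and 0.287 + 0.108 = 0.395.
Outside the cutoffs: 0.018, 0.070, 0.671, 0.682.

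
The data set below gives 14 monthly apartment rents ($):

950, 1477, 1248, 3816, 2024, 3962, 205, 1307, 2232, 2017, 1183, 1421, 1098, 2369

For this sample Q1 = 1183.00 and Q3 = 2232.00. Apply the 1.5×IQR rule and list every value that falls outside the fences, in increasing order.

3816, 3962

IQR = Q3 − Q1 = 2232.00 − 1183.00 = 1049.00.
Lower fence = Q1 − 1.5·IQR = 1183.00 − 1573.50 = -390.50.
Upper fence = Q3 + 1.5·IQR = 2232.00 + 1573.50 = 3805.50.
3816 > 3805.50 → outlier.
3962 > 3805.50 → outlier.
All remaining values lie within [-390.50, 3805.50].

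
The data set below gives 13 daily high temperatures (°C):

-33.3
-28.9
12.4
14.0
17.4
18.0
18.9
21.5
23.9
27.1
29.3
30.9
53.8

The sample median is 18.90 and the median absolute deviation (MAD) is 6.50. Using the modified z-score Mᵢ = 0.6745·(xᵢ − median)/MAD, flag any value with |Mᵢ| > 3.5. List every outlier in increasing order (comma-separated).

-33.3, -28.9, 53.8

|Mᵢ| > 3.5 ⇔ |xᵢ − 18.90| > 3.5·6.50/0.6745 = 33.73.
So outliers lie outside [-14.83, 52.63].
-33.3: M = -5.42 → outlier.
-28.9: M = -4.96 → outlier.
53.8: M = 3.62 → outlier.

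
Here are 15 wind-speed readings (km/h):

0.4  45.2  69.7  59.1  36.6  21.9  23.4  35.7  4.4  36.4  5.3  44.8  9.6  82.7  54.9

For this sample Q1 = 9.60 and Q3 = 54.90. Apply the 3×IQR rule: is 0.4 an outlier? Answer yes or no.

no

IQR = Q3 − Q1 = 54.90 − 9.60 = 45.30.
Lower fence = Q1 − 3·IQR = 9.60 − 135.90 = -126.30.
Upper fence = Q3 + 3·IQR = 54.90 + 135.90 = 190.80.
0.4 lies within [-126.30, 190.80].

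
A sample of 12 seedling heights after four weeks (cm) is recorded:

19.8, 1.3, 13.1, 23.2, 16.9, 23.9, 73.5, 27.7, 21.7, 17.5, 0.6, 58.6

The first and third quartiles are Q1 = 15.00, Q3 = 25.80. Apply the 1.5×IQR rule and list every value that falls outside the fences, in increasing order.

58.6, 73.5

IQR = Q3 − Q1 = 25.80 − 15.00 = 10.80.
Lower fence = Q1 − 1.5·IQR = 15.00 − 16.20 = -1.20.
Upper fence = Q3 + 1.5·IQR = 25.80 + 16.20 = 42.00.
58.6 > 42.00 → outlier.
73.5 > 42.00 → outlier.
All remaining values lie within [-1.20, 42.00].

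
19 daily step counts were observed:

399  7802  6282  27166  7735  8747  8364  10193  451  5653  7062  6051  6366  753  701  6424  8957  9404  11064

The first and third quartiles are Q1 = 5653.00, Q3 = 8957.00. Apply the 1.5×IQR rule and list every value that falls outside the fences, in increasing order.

399, 451, 27166

IQR = Q3 − Q1 = 8957.00 − 5653.00 = 3304.00.
Lower fence = Q1 − 1.5·IQR = 5653.00 − 4956.00 = 697.00.
Upper fence = Q3 + 1.5·IQR = 8957.00 + 4956.00 = 13913.00.
399 < 697.00 → outlier.
451 < 697.00 → outlier.
27166 > 13913.00 → outlier.
All remaining values lie within [697.00, 13913.00].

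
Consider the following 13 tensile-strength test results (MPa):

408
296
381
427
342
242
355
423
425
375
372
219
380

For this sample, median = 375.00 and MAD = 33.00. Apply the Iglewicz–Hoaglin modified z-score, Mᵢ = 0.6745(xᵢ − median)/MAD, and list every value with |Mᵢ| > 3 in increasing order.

|Mᵢ| > 3 ⇔ |xᵢ − 375.00| > 3·33.00/0.6745 = 146.78.
So outliers lie outside [228.22, 521.78].
219: M = -3.19 → outlier.

219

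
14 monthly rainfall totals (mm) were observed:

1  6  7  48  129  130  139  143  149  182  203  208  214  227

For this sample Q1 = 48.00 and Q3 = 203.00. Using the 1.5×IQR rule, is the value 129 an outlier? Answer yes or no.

IQR = Q3 − Q1 = 203.00 − 48.00 = 155.00.
Lower fence = Q1 − 1.5·IQR = 48.00 − 232.50 = -184.50.
Upper fence = Q3 + 1.5·IQR = 203.00 + 232.50 = 435.50.
129 lies within [-184.50, 435.50].

no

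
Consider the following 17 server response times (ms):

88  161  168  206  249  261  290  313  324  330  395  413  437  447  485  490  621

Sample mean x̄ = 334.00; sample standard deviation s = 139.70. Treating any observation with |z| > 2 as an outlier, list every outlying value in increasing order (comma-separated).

Cutoffs at x̄ ± 2s: 334.00 ± 2·139.70 = [54.60, 613.40].
621: z = 2.05, |z| > 2 → outlier.
Every other value lies within [54.60, 613.40].

621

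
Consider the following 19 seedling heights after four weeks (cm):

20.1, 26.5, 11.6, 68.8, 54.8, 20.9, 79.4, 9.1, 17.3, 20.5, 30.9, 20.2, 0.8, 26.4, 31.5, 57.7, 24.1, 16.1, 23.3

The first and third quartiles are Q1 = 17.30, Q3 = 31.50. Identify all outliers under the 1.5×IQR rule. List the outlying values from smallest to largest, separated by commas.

54.8, 57.7, 68.8, 79.4

IQR = Q3 − Q1 = 31.50 − 17.30 = 14.20.
Lower fence = Q1 − 1.5·IQR = 17.30 − 21.30 = -4.00.
Upper fence = Q3 + 1.5·IQR = 31.50 + 21.30 = 52.80.
54.8 > 52.80 → outlier.
57.7 > 52.80 → outlier.
68.8 > 52.80 → outlier.
79.4 > 52.80 → outlier.
All remaining values lie within [-4.00, 52.80].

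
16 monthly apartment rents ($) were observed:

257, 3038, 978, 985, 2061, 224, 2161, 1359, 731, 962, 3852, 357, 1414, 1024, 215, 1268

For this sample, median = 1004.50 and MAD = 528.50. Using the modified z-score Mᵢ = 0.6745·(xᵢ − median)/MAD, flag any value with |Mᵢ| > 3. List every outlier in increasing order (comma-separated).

3852

|Mᵢ| > 3 ⇔ |xᵢ − 1004.50| > 3·528.50/0.6745 = 2350.63.
So outliers lie outside [-1346.13, 3355.13].
3852: M = 3.63 → outlier.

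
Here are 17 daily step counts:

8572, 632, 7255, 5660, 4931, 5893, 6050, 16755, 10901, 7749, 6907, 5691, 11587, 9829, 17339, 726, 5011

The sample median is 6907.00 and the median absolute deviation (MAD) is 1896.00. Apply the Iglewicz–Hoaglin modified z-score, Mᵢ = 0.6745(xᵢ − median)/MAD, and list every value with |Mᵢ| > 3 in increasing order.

16755, 17339

|Mᵢ| > 3 ⇔ |xᵢ − 6907.00| > 3·1896.00/0.6745 = 8432.91.
So outliers lie outside [-1525.91, 15339.91].
16755: M = 3.50 → outlier.
17339: M = 3.71 → outlier.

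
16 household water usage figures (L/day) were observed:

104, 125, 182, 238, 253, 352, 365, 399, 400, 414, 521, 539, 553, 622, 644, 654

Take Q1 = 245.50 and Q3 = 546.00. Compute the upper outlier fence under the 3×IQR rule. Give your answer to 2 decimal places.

IQR = Q3 − Q1 = 546.00 − 245.50 = 300.50.
Lower fence = Q1 − 3·IQR = 245.50 − 901.50 = -656.00.
Upper fence = Q3 + 3·IQR = 546.00 + 901.50 = 1447.50.

1447.50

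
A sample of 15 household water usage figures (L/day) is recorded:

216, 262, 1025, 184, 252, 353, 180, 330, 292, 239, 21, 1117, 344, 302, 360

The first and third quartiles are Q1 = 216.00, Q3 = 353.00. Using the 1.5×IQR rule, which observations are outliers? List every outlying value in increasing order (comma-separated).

1025, 1117

IQR = Q3 − Q1 = 353.00 − 216.00 = 137.00.
Lower fence = Q1 − 1.5·IQR = 216.00 − 205.50 = 10.50.
Upper fence = Q3 + 1.5·IQR = 353.00 + 205.50 = 558.50.
1025 > 558.50 → outlier.
1117 > 558.50 → outlier.
All remaining values lie within [10.50, 558.50].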